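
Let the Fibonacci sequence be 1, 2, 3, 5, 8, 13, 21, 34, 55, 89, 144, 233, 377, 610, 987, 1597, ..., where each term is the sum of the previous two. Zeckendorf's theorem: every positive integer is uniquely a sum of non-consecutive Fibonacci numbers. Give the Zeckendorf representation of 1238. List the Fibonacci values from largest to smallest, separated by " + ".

Greedy algorithm:
largest Fibonacci ≤ 1238 is 987; 1238 − 987 = 251
largest Fibonacci ≤ 251 is 233; 251 − 233 = 18
largest Fibonacci ≤ 18 is 13; 18 − 13 = 5
largest Fibonacci ≤ 5 is 5; 5 − 5 = 0
So 1238 = 987 + 233 + 13 + 5, with no two terms consecutive in the sequence.

987 + 233 + 13 + 5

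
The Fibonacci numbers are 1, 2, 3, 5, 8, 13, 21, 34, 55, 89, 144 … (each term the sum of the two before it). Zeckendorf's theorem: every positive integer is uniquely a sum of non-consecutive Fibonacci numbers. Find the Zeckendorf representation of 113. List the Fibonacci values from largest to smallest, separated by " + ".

89 + 21 + 3

largest Fibonacci ≤ 113 is 89; 113 − 89 = 24
largest Fibonacci ≤ 24 is 21; 24 − 21 = 3
largest Fibonacci ≤ 3 is 3; 3 − 3 = 0
So 113 = 89 + 21 + 3, with no two terms consecutive in the sequence.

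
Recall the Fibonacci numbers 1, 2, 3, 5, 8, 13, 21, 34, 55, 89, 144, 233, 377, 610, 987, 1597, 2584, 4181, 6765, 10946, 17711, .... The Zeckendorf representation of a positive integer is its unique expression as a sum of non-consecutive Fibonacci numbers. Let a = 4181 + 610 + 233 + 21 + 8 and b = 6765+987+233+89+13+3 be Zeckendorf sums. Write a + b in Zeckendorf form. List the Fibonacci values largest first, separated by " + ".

10946 + 1597 + 377 + 144 + 55 + 21 + 3

The two numbers are 5053 and 8090, so their sum is 13143.
13143: greatest Fibonacci not exceeding it is 10946, leaving 2197
2197: greatest Fibonacci not exceeding it is 1597, leaving 600
600: greatest Fibonacci not exceeding it is 377, leaving 223
223: greatest Fibonacci not exceeding it is 144, leaving 79
79: greatest Fibonacci not exceeding it is 55, leaving 24
24: greatest Fibonacci not exceeding it is 21, leaving 3
3: greatest Fibonacci not exceeding it is 3, leaving 0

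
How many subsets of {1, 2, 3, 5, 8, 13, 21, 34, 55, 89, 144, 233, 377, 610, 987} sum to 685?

Each representation comes from the Zeckendorf form by replacing some F_k with F_{k−1} + F_{k−2} where possible.
685 = 610+55+13+5+2 = 610+34+21+13+5+2 = 377+233+55+13+5+2 = … (3 more), for 6 in all.

6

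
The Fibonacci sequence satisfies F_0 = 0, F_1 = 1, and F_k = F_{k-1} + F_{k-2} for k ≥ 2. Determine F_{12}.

144

Iterating the recurrence up to F_{4} = 3 and F_{3} = 2:
F_{5} = F_{4} + F_{3} = 3 + 2 = 5
F_{6} = F_{5} + F_{4} = 5 + 3 = 8
F_{7} = F_{6} + F_{5} = 8 + 5 = 13
F_{8} = F_{7} + F_{6} = 13 + 8 = 21
F_{9} = F_{8} + F_{7} = 21 + 13 = 34
F_{10} = F_{9} + F_{8} = 34 + 21 = 55
F_{11} = F_{10} + F_{9} = 55 + 34 = 89
F_{12} = F_{11} + F_{10} = 89 + 55 = 144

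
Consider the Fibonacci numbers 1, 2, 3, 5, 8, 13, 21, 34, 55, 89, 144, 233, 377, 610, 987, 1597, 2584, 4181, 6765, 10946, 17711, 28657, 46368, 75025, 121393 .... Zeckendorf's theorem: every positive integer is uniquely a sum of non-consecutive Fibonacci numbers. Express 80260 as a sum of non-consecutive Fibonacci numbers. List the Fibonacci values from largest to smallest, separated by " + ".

75025 + 4181 + 987 + 55 + 8 + 3 + 1

Repeatedly subtract the largest Fibonacci number that fits:
subtract 75025 from 80260: 5235 remains
subtract 4181 from 5235: 1054 remains
subtract 987 from 1054: 67 remains
subtract 55 from 67: 12 remains
subtract 8 from 12: 4 remains
subtract 3 from 4: 1 remains
subtract 1 from 1: 0 remains
So 80260 = 75025 + 4181 + 987 + 55 + 8 + 3 + 1, with no two terms consecutive in the sequence.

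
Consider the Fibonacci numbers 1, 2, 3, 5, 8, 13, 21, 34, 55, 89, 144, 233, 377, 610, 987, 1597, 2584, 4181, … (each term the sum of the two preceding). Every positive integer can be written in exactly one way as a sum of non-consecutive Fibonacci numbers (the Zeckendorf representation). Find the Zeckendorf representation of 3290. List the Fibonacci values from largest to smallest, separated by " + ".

2584 + 610 + 89 + 5 + 2

largest Fibonacci ≤ 3290 is 2584; 3290 − 2584 = 706
largest Fibonacci ≤ 706 is 610; 706 − 610 = 96
largest Fibonacci ≤ 96 is 89; 96 − 89 = 7
largest Fibonacci ≤ 7 is 5; 7 − 5 = 2
largest Fibonacci ≤ 2 is 2; 2 − 2 = 0
So 3290 = 2584 + 610 + 89 + 5 + 2, with no two terms consecutive in the sequence.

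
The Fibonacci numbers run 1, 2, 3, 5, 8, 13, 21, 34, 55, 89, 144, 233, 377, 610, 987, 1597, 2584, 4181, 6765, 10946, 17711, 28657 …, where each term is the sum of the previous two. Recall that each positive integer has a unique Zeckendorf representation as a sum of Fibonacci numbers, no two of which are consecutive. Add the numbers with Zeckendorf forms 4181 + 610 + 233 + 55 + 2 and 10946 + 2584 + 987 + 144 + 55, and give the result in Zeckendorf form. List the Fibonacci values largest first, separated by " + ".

The two numbers are 5081 and 14716, so their sum is 19797.
Repeatedly subtract the largest Fibonacci number that fits:
largest Fibonacci ≤ 19797 is 17711; 19797 − 17711 = 2086
largest Fibonacci ≤ 2086 is 1597; 2086 − 1597 = 489
largest Fibonacci ≤ 489 is 377; 489 − 377 = 112
largest Fibonacci ≤ 112 is 89; 112 − 89 = 23
largest Fibonacci ≤ 23 is 21; 23 − 21 = 2
largest Fibonacci ≤ 2 is 2; 2 − 2 = 0

17711 + 1597 + 377 + 89 + 21 + 2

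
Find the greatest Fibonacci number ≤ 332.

233

233 ≤ 332 < 377, so the largest Fibonacci number not exceeding 332 is 233.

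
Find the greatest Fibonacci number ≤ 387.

377 ≤ 387 < 610, so the largest Fibonacci number not exceeding 387 is 377.

377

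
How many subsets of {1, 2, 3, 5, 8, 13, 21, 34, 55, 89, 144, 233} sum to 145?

5

Starting from the Zeckendorf form and repeatedly splitting a term F_k into F_{k−1} + F_{k−2} (when neither is already used) reaches every representation.
145 = 144+1 = 89+55+1 = 89+34+21+1 = 89+34+13+8+1 = 89+34+13+5+3+1 — 5 representations.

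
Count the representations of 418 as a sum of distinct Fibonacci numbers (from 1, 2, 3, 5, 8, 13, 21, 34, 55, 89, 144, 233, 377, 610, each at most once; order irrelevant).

418 = 377+34+5+2 = 377+21+13+5+2 = 233+144+34+5+2 = … (3 more), for 6 in all.

6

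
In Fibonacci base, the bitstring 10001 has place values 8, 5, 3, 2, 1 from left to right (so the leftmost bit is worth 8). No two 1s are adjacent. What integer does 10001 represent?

Summing the place values of the 1 bits: 8 + 1 = 9.

9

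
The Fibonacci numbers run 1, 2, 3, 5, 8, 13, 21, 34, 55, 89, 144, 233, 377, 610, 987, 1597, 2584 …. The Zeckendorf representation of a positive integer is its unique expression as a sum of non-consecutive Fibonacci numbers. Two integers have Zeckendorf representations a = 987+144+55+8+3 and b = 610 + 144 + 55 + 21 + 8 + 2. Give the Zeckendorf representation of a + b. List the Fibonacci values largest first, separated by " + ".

1597 + 377 + 55 + 8

The two numbers are 1197 and 840, so their sum is 2037.
subtract 1597 from 2037: 440 remains
subtract 377 from 440: 63 remains
subtract 55 from 63: 8 remains
subtract 8 from 8: 0 remains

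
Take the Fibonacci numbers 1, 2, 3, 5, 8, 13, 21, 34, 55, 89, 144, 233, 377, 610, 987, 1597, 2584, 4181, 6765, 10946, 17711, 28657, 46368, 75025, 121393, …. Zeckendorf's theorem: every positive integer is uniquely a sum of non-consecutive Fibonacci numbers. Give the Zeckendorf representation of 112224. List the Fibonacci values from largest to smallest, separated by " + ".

Repeatedly subtract the largest Fibonacci number that fits:
take 75025 (≤ 112224); 112224 − 75025 = 37199
take 28657 (≤ 37199); 37199 − 28657 = 8542
take 6765 (≤ 8542); 8542 − 6765 = 1777
take 1597 (≤ 1777); 1777 − 1597 = 180
take 144 (≤ 180); 180 − 144 = 36
take 34 (≤ 36); 36 − 34 = 2
take 2 (≤ 2); 2 − 2 = 0
So 112224 = 75025 + 28657 + 6765 + 1597 + 144 + 34 + 2, with no two terms consecutive in the sequence.

75025 + 28657 + 6765 + 1597 + 144 + 34 + 2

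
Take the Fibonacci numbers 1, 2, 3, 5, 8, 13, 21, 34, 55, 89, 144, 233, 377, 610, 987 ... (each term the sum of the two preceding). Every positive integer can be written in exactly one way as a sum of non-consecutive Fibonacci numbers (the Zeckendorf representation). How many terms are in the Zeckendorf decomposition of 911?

4

take 610 (≤ 911); 911 − 610 = 301
take 233 (≤ 301); 301 − 233 = 68
take 55 (≤ 68); 68 − 55 = 13
take 13 (≤ 13); 13 − 13 = 0
911 = 610 + 233 + 55 + 13, which has 4 terms.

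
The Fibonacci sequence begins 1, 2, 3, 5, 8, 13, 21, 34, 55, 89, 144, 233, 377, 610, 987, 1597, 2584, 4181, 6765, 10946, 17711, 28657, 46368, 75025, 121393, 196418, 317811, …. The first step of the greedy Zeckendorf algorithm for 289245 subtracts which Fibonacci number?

196418 ≤ 289245 < 317811, so the largest Fibonacci number not exceeding 289245 is 196418.

196418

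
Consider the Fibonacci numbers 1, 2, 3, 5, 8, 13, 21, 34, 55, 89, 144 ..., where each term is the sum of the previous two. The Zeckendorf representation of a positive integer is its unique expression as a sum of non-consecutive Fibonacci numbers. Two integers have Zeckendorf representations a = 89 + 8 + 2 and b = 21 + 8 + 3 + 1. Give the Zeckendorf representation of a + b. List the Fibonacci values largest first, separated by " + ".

The two numbers are 99 and 33, so their sum is 132.
take 89 (≤ 132); 132 − 89 = 43
take 34 (≤ 43); 43 − 34 = 9
take 8 (≤ 9); 9 − 8 = 1
take 1 (≤ 1); 1 − 1 = 0

89 + 34 + 8 + 1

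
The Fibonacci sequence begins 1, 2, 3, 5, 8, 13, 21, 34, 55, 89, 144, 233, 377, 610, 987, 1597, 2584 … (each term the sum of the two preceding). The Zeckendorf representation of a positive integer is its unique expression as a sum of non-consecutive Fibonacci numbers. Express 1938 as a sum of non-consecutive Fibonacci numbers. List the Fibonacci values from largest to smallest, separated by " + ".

1597 + 233 + 89 + 13 + 5 + 1

1938: greatest Fibonacci not exceeding it is 1597, leaving 341
341: greatest Fibonacci not exceeding it is 233, leaving 108
108: greatest Fibonacci not exceeding it is 89, leaving 19
19: greatest Fibonacci not exceeding it is 13, leaving 6
6: greatest Fibonacci not exceeding it is 5, leaving 1
1: greatest Fibonacci not exceeding it is 1, leaving 0
So 1938 = 1597 + 233 + 89 + 13 + 5 + 1, with no two terms consecutive in the sequence.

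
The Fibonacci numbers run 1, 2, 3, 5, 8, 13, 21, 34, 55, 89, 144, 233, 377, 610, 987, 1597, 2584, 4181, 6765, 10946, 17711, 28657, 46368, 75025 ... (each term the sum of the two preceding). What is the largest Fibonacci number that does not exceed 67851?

46368

46368 ≤ 67851 < 75025, so the largest Fibonacci number not exceeding 67851 is 46368.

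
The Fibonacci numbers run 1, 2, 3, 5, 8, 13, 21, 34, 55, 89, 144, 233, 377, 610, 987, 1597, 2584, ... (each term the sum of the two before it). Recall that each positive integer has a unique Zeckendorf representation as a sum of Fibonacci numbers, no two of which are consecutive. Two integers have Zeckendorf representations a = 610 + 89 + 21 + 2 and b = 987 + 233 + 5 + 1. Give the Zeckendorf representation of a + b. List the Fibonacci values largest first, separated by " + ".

The two numbers are 722 and 1226, so their sum is 1948.
Greedily peel off the largest Fibonacci term at each step:
1948: greatest Fibonacci not exceeding it is 1597, leaving 351
351: greatest Fibonacci not exceeding it is 233, leaving 118
118: greatest Fibonacci not exceeding it is 89, leaving 29
29: greatest Fibonacci not exceeding it is 21, leaving 8
8: greatest Fibonacci not exceeding it is 8, leaving 0

1597 + 233 + 89 + 21 + 8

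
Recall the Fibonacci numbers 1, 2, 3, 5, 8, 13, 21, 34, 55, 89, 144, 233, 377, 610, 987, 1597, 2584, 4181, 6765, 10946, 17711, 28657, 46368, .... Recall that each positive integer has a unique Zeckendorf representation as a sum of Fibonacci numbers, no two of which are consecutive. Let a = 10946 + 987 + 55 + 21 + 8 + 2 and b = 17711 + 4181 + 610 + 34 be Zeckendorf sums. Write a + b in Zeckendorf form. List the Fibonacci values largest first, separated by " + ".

28657 + 4181 + 1597 + 89 + 21 + 8 + 2

The two numbers are 12019 and 22536, so their sum is 34555.
Repeatedly subtract the largest Fibonacci number that fits:
largest Fibonacci ≤ 34555 is 28657; 34555 − 28657 = 5898
largest Fibonacci ≤ 5898 is 4181; 5898 − 4181 = 1717
largest Fibonacci ≤ 1717 is 1597; 1717 − 1597 = 120
largest Fibonacci ≤ 120 is 89; 120 − 89 = 31
largest Fibonacci ≤ 31 is 21; 31 − 21 = 10
largest Fibonacci ≤ 10 is 8; 10 − 8 = 2
largest Fibonacci ≤ 2 is 2; 2 − 2 = 0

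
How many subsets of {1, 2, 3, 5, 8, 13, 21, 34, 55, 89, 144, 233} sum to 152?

11

Each representation comes from the Zeckendorf form by replacing some F_k with F_{k−1} + F_{k−2} where possible.
152 = 144+8 = 144+5+3 = 89+55+8 = … (8 more), for 11 in all.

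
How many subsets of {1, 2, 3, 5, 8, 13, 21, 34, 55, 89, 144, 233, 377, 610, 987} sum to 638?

638 = 610+21+5+2 = 610+13+8+5+2 = 377+233+21+5+2 = 377+233+13+8+5+2 = … (4 more), for 8 in all.

8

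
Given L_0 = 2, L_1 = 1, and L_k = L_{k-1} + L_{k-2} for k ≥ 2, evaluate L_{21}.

Iterating the recurrence up to L_{13} = 521 and L_{12} = 322:
L_{14} = L_{13} + L_{12} = 521 + 322 = 843
L_{15} = L_{14} + L_{13} = 843 + 521 = 1364
L_{16} = L_{15} + L_{14} = 1364 + 843 = 2207
L_{17} = L_{16} + L_{15} = 2207 + 1364 = 3571
L_{18} = L_{17} + L_{16} = 3571 + 2207 = 5778
L_{19} = L_{18} + L_{17} = 5778 + 3571 = 9349
L_{20} = L_{19} + L_{18} = 9349 + 5778 = 15127
L_{21} = L_{20} + L_{19} = 15127 + 9349 = 24476

24476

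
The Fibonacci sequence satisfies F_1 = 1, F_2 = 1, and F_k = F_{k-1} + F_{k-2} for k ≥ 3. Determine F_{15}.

Iterating the recurrence up to F_{7} = 13 and F_{6} = 8:
F_{8} = F_{7} + F_{6} = 13 + 8 = 21
F_{9} = F_{8} + F_{7} = 21 + 13 = 34
F_{10} = F_{9} + F_{8} = 34 + 21 = 55
F_{11} = F_{10} + F_{9} = 55 + 34 = 89
F_{12} = F_{11} + F_{10} = 89 + 55 = 144
F_{13} = F_{12} + F_{11} = 144 + 89 = 233
F_{14} = F_{13} + F_{12} = 233 + 144 = 377
F_{15} = F_{14} + F_{13} = 377 + 233 = 610

610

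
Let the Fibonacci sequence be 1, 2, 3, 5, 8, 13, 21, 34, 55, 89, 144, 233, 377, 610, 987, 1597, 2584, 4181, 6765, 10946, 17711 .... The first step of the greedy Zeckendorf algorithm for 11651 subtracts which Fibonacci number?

10946

10946 ≤ 11651 < 17711, so the largest Fibonacci number not exceeding 11651 is 10946.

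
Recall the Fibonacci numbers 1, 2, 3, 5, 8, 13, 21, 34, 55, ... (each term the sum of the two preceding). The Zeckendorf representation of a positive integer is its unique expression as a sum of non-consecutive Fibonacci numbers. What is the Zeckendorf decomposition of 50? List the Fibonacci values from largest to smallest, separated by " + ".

34 + 13 + 3

Greedily peel off the largest Fibonacci term at each step:
subtract 34 from 50: 16 remains
subtract 13 from 16: 3 remains
subtract 3 from 3: 0 remains
So 50 = 34 + 13 + 3, with no two terms consecutive in the sequence.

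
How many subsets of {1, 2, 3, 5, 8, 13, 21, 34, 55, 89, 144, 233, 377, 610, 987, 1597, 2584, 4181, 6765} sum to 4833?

57

Starting from the Zeckendorf form and repeatedly splitting a term F_k into F_{k−1} + F_{k−2} (when neither is already used) reaches every representation.
4833 = 4181+610+34+8 = 4181+610+34+5+3 = 4181+610+21+13+8 = … (54 more), for 57 in all.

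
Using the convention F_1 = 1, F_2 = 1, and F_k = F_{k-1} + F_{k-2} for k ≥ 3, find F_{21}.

Iterating the recurrence up to F_{13} = 233 and F_{12} = 144:
F_{14} = F_{13} + F_{12} = 233 + 144 = 377
F_{15} = F_{14} + F_{13} = 377 + 233 = 610
F_{16} = F_{15} + F_{14} = 610 + 377 = 987
F_{17} = F_{16} + F_{15} = 987 + 610 = 1597
F_{18} = F_{17} + F_{16} = 1597 + 987 = 2584
F_{19} = F_{18} + F_{17} = 2584 + 1597 = 4181
F_{20} = F_{19} + F_{18} = 4181 + 2584 = 6765
F_{21} = F_{20} + F_{19} = 6765 + 4181 = 10946

10946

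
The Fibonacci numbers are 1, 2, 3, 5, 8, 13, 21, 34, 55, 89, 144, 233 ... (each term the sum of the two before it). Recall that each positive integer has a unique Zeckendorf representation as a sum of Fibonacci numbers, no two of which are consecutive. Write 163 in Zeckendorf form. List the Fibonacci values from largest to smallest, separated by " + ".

144 + 13 + 5 + 1

144 ≤ 163 < 233, so take 144; remainder 19
13 ≤ 19 < 21, so take 13; remainder 6
5 ≤ 6 < 8, so take 5; remainder 1
1 ≤ 1 < 2, so take 1; remainder 0
So 163 = 144 + 13 + 5 + 1, with no two terms consecutive in the sequence.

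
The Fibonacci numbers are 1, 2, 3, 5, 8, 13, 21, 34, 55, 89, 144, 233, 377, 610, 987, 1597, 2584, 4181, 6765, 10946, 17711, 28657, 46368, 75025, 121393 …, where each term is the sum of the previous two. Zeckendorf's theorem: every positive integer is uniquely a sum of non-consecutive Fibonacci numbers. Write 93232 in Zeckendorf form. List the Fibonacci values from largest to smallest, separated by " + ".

Greedily peel off the largest Fibonacci term at each step:
subtract 75025 from 93232: 18207 remains
subtract 17711 from 18207: 496 remains
subtract 377 from 496: 119 remains
subtract 89 from 119: 30 remains
subtract 21 from 30: 9 remains
subtract 8 from 9: 1 remains
subtract 1 from 1: 0 remains
So 93232 = 75025 + 17711 + 377 + 89 + 21 + 8 + 1, with no two terms consecutive in the sequence.

75025 + 17711 + 377 + 89 + 21 + 8 + 1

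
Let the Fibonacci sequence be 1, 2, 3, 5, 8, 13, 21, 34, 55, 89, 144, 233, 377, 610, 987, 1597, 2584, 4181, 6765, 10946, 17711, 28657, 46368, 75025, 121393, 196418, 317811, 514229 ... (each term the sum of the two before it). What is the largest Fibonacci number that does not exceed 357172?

317811 ≤ 357172 < 514229, so the largest Fibonacci number not exceeding 357172 is 317811.

317811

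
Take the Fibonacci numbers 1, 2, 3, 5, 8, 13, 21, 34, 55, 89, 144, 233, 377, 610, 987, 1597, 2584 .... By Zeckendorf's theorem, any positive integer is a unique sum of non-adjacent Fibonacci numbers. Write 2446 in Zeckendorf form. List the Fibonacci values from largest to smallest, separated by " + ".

Greedily peel off the largest Fibonacci term at each step:
1597 ≤ 2446 < 2584, so take 1597; remainder 849
610 ≤ 849 < 987, so take 610; remainder 239
233 ≤ 239 < 377, so take 233; remainder 6
5 ≤ 6 < 8, so take 5; remainder 1
1 ≤ 1 < 2, so take 1; remainder 0
So 2446 = 1597 + 610 + 233 + 5 + 1, with no two terms consecutive in the sequence.

1597 + 610 + 233 + 5 + 1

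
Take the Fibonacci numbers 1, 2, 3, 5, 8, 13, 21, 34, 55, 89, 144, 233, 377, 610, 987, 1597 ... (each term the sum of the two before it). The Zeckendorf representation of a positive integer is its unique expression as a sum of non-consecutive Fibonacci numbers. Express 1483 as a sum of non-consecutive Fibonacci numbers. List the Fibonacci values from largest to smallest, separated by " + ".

987 + 377 + 89 + 21 + 8 + 1

987 ≤ 1483 < 1597, so take 987; remainder 496
377 ≤ 496 < 610, so take 377; remainder 119
89 ≤ 119 < 144, so take 89; remainder 30
21 ≤ 30 < 34, so take 21; remainder 9
8 ≤ 9 < 13, so take 8; remainder 1
1 ≤ 1 < 2, so take 1; remainder 0
So 1483 = 987 + 377 + 89 + 21 + 8 + 1, with no two terms consecutive in the sequence.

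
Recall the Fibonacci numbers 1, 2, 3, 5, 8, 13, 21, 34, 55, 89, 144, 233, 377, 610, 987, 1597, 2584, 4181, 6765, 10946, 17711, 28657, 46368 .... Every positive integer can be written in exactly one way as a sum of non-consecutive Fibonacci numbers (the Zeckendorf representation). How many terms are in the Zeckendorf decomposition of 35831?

6

Greedy algorithm:
take 28657 (≤ 35831); 35831 − 28657 = 7174
take 6765 (≤ 7174); 7174 − 6765 = 409
take 377 (≤ 409); 409 − 377 = 32
take 21 (≤ 32); 32 − 21 = 11
take 8 (≤ 11); 11 − 8 = 3
take 3 (≤ 3); 3 − 3 = 0
35831 = 28657 + 6765 + 377 + 21 + 8 + 3, which has 6 terms.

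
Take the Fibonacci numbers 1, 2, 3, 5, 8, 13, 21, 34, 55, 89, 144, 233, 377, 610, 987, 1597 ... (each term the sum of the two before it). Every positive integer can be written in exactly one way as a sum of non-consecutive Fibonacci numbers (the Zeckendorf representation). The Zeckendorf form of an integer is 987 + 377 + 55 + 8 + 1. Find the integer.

1428

987 + 377 + 55 + 8 + 1 = 1428.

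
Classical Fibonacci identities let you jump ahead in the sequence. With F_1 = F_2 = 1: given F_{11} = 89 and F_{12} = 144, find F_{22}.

By the doubling identity F_{2k} = F_k(2F_{k+1} − F_k): F_{22} = 89·(2·144 − 89) = 89·199 = 17711.

17711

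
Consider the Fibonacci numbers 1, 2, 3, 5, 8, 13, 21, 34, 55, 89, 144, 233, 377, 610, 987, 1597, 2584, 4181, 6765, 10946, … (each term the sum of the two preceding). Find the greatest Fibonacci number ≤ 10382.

6765 ≤ 10382 < 10946, so the largest Fibonacci number not exceeding 10382 is 6765.

6765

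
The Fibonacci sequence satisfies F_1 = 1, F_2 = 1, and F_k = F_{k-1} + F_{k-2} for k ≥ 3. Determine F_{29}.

Iterating the recurrence up to F_{23} = 28657 and F_{22} = 17711:
F_{24} = F_{23} + F_{22} = 28657 + 17711 = 46368
F_{25} = F_{24} + F_{23} = 46368 + 28657 = 75025
F_{26} = F_{25} + F_{24} = 75025 + 46368 = 121393
F_{27} = F_{26} + F_{25} = 121393 + 75025 = 196418
F_{28} = F_{27} + F_{26} = 196418 + 121393 = 317811
F_{29} = F_{28} + F_{27} = 317811 + 196418 = 514229

514229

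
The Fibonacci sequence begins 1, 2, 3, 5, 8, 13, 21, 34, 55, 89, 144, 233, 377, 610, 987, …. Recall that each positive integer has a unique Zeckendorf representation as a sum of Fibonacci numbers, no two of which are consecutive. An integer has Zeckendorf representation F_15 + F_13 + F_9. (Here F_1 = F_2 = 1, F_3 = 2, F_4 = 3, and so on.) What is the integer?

F_15 + F_13 + F_9 = 610 + 233 + 34 = 877.

877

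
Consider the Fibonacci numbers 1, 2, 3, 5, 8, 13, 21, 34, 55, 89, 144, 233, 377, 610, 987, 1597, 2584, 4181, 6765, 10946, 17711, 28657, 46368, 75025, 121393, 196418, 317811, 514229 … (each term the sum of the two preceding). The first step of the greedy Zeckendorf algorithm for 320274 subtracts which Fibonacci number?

317811

317811 ≤ 320274 < 514229, so the largest Fibonacci number not exceeding 320274 is 317811.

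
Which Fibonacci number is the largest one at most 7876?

6765

6765 ≤ 7876 < 10946, so the largest Fibonacci number not exceeding 7876 is 6765.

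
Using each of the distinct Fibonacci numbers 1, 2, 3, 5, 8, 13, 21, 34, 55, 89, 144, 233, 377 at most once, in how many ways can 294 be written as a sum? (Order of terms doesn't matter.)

12

294 = 233+55+5+1 = 233+55+3+2+1 = 233+34+21+5+1 = … (9 more), for 12 in all.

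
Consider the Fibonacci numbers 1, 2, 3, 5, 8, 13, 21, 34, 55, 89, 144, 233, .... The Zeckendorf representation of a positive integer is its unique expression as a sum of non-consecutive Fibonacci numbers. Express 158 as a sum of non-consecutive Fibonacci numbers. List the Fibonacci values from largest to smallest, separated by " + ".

144 + 13 + 1

largest Fibonacci ≤ 158 is 144; 158 − 144 = 14
largest Fibonacci ≤ 14 is 13; 14 − 13 = 1
largest Fibonacci ≤ 1 is 1; 1 − 1 = 0
So 158 = 144 + 13 + 1, with no two terms consecutive in the sequence.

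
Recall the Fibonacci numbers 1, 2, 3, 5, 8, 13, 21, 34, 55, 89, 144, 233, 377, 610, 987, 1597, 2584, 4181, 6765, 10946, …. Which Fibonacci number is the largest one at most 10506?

6765

6765 ≤ 10506 < 10946, so the largest Fibonacci number not exceeding 10506 is 6765.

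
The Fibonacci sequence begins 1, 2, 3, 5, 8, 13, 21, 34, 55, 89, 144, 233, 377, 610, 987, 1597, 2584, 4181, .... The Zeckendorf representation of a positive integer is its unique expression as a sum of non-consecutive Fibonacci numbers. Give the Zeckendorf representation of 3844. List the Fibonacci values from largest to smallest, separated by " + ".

2584 + 987 + 233 + 34 + 5 + 1

Greedily peel off the largest Fibonacci term at each step:
largest Fibonacci ≤ 3844 is 2584; 3844 − 2584 = 1260
largest Fibonacci ≤ 1260 is 987; 1260 − 987 = 273
largest Fibonacci ≤ 273 is 233; 273 − 233 = 40
largest Fibonacci ≤ 40 is 34; 40 − 34 = 6
largest Fibonacci ≤ 6 is 5; 6 − 5 = 1
largest Fibonacci ≤ 1 is 1; 1 − 1 = 0
So 3844 = 2584 + 987 + 233 + 34 + 5 + 1, with no two terms consecutive in the sequence.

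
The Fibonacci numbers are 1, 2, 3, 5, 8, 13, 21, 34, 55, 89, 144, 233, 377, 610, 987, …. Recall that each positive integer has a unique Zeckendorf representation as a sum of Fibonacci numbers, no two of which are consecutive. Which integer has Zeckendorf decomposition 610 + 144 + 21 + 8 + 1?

784

610 + 144 + 21 + 8 + 1 = 784.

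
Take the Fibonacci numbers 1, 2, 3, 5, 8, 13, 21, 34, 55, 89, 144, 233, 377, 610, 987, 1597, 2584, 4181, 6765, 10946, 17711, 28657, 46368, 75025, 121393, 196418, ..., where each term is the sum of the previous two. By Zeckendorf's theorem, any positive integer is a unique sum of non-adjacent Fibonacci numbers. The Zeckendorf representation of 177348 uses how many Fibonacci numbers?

6

177348: greatest Fibonacci not exceeding it is 121393, leaving 55955
55955: greatest Fibonacci not exceeding it is 46368, leaving 9587
9587: greatest Fibonacci not exceeding it is 6765, leaving 2822
2822: greatest Fibonacci not exceeding it is 2584, leaving 238
238: greatest Fibonacci not exceeding it is 233, leaving 5
5: greatest Fibonacci not exceeding it is 5, leaving 0
177348 = 121393 + 46368 + 6765 + 2584 + 233 + 5, which has 6 terms.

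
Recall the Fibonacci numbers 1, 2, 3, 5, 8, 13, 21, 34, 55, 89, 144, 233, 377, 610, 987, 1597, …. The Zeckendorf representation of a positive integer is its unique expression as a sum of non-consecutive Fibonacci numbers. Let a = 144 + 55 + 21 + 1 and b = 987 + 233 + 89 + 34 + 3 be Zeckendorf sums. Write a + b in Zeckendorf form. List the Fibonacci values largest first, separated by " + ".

The two numbers are 221 and 1346, so their sum is 1567.
987 ≤ 1567 < 1597, so take 987; remainder 580
377 ≤ 580 < 610, so take 377; remainder 203
144 ≤ 203 < 233, so take 144; remainder 59
55 ≤ 59 < 89, so take 55; remainder 4
3 ≤ 4 < 5, so take 3; remainder 1
1 ≤ 1 < 2, so take 1; remainder 0

987 + 377 + 144 + 55 + 3 + 1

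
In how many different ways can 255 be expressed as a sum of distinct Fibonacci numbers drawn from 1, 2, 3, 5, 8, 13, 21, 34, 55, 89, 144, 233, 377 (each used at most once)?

9

Each representation comes from the Zeckendorf form by replacing some F_k with F_{k−1} + F_{k−2} where possible.
255 = 233+21+1 = 233+13+8+1 = 144+89+21+1 = 233+13+5+3+1 = 144+89+13+8+1 = … (4 more), for 9 in all.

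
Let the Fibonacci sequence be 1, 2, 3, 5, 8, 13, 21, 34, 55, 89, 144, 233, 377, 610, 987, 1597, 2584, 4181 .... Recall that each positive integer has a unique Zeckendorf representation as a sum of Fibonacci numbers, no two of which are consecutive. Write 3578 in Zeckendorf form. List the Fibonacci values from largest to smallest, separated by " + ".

largest Fibonacci ≤ 3578 is 2584; 3578 − 2584 = 994
largest Fibonacci ≤ 994 is 987; 994 − 987 = 7
largest Fibonacci ≤ 7 is 5; 7 − 5 = 2
largest Fibonacci ≤ 2 is 2; 2 − 2 = 0
So 3578 = 2584 + 987 + 5 + 2, with no two terms consecutive in the sequence.

2584 + 987 + 5 + 2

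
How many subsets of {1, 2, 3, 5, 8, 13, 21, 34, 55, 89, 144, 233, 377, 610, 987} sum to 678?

Starting from the Zeckendorf form and repeatedly splitting a term F_k into F_{k−1} + F_{k−2} (when neither is already used) reaches every representation.
678 = 610+55+13 = 610+55+8+5 = 610+34+21+13 = … (15 more), for 18 in all.

18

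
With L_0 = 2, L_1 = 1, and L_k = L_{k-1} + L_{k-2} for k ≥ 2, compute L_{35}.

20633239

Iterating the recurrence up to L_{31} = 3010349 and L_{30} = 1860498:
L_{32} = L_{31} + L_{30} = 3010349 + 1860498 = 4870847
L_{33} = L_{32} + L_{31} = 4870847 + 3010349 = 7881196
L_{34} = L_{33} + L_{32} = 7881196 + 4870847 = 12752043
L_{35} = L_{34} + L_{33} = 12752043 + 7881196 = 20633239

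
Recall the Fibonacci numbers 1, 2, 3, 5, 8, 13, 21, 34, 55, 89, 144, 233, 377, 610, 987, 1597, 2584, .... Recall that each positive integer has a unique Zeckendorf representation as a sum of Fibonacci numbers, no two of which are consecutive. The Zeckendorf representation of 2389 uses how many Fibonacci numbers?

6

Greedy algorithm:
largest Fibonacci ≤ 2389 is 1597; 2389 − 1597 = 792
largest Fibonacci ≤ 792 is 610; 792 − 610 = 182
largest Fibonacci ≤ 182 is 144; 182 − 144 = 38
largest Fibonacci ≤ 38 is 34; 38 − 34 = 4
largest Fibonacci ≤ 4 is 3; 4 − 3 = 1
largest Fibonacci ≤ 1 is 1; 1 − 1 = 0
2389 = 1597 + 610 + 144 + 34 + 3 + 1, which has 6 terms.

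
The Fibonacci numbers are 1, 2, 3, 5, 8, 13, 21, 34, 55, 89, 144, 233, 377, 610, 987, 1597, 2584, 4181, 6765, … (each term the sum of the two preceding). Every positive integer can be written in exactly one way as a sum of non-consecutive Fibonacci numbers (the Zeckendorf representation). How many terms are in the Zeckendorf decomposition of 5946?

5946: greatest Fibonacci not exceeding it is 4181, leaving 1765
1765: greatest Fibonacci not exceeding it is 1597, leaving 168
168: greatest Fibonacci not exceeding it is 144, leaving 24
24: greatest Fibonacci not exceeding it is 21, leaving 3
3: greatest Fibonacci not exceeding it is 3, leaving 0
5946 = 4181 + 1597 + 144 + 21 + 3, which has 5 terms.

5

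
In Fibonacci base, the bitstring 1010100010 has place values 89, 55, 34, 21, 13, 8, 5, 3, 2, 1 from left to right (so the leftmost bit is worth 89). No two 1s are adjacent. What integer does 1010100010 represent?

Summing the place values of the 1 bits: 89 + 34 + 13 + 2 = 138.

138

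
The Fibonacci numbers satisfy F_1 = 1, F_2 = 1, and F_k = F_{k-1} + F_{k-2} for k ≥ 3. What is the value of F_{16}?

987

Iterating the recurrence up to F_{12} = 144 and F_{11} = 89:
F_{13} = F_{12} + F_{11} = 144 + 89 = 233
F_{14} = F_{13} + F_{12} = 233 + 144 = 377
F_{15} = F_{14} + F_{13} = 377 + 233 = 610
F_{16} = F_{15} + F_{14} = 610 + 377 = 987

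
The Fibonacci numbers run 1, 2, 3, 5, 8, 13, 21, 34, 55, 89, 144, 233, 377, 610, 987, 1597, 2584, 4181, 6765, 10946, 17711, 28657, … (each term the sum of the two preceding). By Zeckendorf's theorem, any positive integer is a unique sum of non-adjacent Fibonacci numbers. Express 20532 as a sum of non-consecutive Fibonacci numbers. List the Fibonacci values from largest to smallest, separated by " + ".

Greedily peel off the largest Fibonacci term at each step:
20532 − 17711 = 2821
2821 − 2584 = 237
237 − 233 = 4
4 − 3 = 1
1 − 1 = 0
So 20532 = 17711 + 2584 + 233 + 3 + 1, with no two terms consecutive in the sequence.

17711 + 2584 + 233 + 3 + 1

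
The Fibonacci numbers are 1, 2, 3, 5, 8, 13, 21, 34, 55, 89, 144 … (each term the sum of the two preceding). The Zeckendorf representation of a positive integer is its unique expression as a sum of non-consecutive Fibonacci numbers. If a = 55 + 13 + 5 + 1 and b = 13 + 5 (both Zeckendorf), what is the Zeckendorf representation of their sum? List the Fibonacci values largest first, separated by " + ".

89 + 3

The two numbers are 74 and 18, so their sum is 92.
Greedily peel off the largest Fibonacci term at each step:
92: greatest Fibonacci not exceeding it is 89, leaving 3
3: greatest Fibonacci not exceeding it is 3, leaving 0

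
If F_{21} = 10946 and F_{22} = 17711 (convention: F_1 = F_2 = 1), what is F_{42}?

267914296

By the doubling identity F_{2k} = F_k(2F_{k+1} − F_k): F_{42} = 10946·(2·17711 − 10946) = 10946·24476 = 267914296.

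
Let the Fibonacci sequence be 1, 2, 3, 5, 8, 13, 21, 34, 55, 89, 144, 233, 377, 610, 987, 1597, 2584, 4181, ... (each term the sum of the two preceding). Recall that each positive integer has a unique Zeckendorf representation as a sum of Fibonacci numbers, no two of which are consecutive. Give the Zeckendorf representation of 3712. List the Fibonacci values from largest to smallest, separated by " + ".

take 2584 (≤ 3712); 3712 − 2584 = 1128
take 987 (≤ 1128); 1128 − 987 = 141
take 89 (≤ 141); 141 − 89 = 52
take 34 (≤ 52); 52 − 34 = 18
take 13 (≤ 18); 18 − 13 = 5
take 5 (≤ 5); 5 − 5 = 0
So 3712 = 2584 + 987 + 89 + 34 + 13 + 5, with no two terms consecutive in the sequence.

2584 + 987 + 89 + 34 + 13 + 5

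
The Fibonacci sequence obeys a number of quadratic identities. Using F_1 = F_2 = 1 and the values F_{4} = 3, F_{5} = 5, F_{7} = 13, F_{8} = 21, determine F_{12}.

144

By the addition formula F_{m+n} = F_m F_{n+1} + F_{m−1} F_n with m=5, n=7: F_{12} = 5·21 + 3·13 = 105 + 39 = 144.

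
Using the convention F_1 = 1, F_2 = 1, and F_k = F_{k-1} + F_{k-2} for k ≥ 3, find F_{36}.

14930352

Iterating the recurrence up to F_{29} = 514229 and F_{28} = 317811:
F_{30} = F_{29} + F_{28} = 514229 + 317811 = 832040
F_{31} = F_{30} + F_{29} = 832040 + 514229 = 1346269
F_{32} = F_{31} + F_{30} = 1346269 + 832040 = 2178309
F_{33} = F_{32} + F_{31} = 2178309 + 1346269 = 3524578
F_{34} = F_{33} + F_{32} = 3524578 + 2178309 = 5702887
F_{35} = F_{34} + F_{33} = 5702887 + 3524578 = 9227465
F_{36} = F_{35} + F_{34} = 9227465 + 5702887 = 14930352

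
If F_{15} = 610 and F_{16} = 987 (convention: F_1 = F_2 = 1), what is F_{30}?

832040

By the doubling identity F_{2k} = F_k(2F_{k+1} − F_k): F_{30} = 610·(2·987 − 610) = 610·1364 = 832040.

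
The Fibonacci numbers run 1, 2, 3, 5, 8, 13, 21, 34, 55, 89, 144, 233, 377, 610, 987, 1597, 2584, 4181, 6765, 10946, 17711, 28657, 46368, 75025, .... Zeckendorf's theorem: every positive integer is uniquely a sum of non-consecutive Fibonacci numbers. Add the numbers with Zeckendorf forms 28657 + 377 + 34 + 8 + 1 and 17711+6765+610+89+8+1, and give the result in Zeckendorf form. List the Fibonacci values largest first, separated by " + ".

The two numbers are 29077 and 25184, so their sum is 54261.
Greedy algorithm:
subtract 46368 from 54261: 7893 remains
subtract 6765 from 7893: 1128 remains
subtract 987 from 1128: 141 remains
subtract 89 from 141: 52 remains
subtract 34 from 52: 18 remains
subtract 13 from 18: 5 remains
subtract 5 from 5: 0 remains

46368 + 6765 + 987 + 89 + 34 + 13 + 5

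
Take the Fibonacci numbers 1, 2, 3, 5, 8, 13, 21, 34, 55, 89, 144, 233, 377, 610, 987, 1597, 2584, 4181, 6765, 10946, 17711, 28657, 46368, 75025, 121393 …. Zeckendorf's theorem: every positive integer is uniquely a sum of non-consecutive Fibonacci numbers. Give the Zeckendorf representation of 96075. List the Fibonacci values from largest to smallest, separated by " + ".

75025 + 17711 + 2584 + 610 + 144 + 1

Greedy algorithm:
75025 ≤ 96075 < 121393, so take 75025; remainder 21050
17711 ≤ 21050 < 28657, so take 17711; remainder 3339
2584 ≤ 3339 < 4181, so take 2584; remainder 755
610 ≤ 755 < 987, so take 610; remainder 145
144 ≤ 145 < 233, so take 144; remainder 1
1 ≤ 1 < 2, so take 1; remainder 0
So 96075 = 75025 + 17711 + 2584 + 610 + 144 + 1, with no two terms consecutive in the sequence.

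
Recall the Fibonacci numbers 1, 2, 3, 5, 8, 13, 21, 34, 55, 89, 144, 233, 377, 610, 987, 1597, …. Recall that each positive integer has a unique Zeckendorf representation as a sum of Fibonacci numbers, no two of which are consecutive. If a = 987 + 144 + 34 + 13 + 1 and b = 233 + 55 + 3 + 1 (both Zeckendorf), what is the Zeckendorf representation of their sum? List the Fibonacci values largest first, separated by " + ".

The two numbers are 1179 and 292, so their sum is 1471.
Greedily peel off the largest Fibonacci term at each step:
take 987 (≤ 1471); 1471 − 987 = 484
take 377 (≤ 484); 484 − 377 = 107
take 89 (≤ 107); 107 − 89 = 18
take 13 (≤ 18); 18 − 13 = 5
take 5 (≤ 5); 5 − 5 = 0

987 + 377 + 89 + 13 + 5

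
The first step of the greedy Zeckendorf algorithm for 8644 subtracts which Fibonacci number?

6765 ≤ 8644 < 10946, so the largest Fibonacci number not exceeding 8644 is 6765.

6765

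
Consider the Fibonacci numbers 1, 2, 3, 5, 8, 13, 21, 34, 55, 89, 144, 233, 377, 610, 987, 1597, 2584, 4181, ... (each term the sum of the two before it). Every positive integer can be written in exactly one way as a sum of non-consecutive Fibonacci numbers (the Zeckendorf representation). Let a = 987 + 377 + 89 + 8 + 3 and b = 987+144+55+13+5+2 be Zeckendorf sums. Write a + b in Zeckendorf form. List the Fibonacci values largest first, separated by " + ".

The two numbers are 1464 and 1206, so their sum is 2670.
Repeatedly subtract the largest Fibonacci number that fits:
subtract 2584 from 2670: 86 remains
subtract 55 from 86: 31 remains
subtract 21 from 31: 10 remains
subtract 8 from 10: 2 remains
subtract 2 from 2: 0 remains

2584 + 55 + 21 + 8 + 2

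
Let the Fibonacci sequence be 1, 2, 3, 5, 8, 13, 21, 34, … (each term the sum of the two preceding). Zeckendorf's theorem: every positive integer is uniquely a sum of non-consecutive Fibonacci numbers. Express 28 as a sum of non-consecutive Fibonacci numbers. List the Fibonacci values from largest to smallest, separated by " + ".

21 + 5 + 2

Repeatedly subtract the largest Fibonacci number that fits:
21 ≤ 28 < 34, so take 21; remainder 7
5 ≤ 7 < 8, so take 5; remainder 2
2 ≤ 2 < 3, so take 2; remainder 0
So 28 = 21 + 5 + 2, with no two terms consecutive in the sequence.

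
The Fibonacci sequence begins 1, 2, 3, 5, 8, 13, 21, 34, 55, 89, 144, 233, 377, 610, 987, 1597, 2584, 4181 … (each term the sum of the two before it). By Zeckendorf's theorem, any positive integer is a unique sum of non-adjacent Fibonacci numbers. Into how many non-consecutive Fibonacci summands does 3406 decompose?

Greedy algorithm:
take 2584 (≤ 3406); 3406 − 2584 = 822
take 610 (≤ 822); 822 − 610 = 212
take 144 (≤ 212); 212 − 144 = 68
take 55 (≤ 68); 68 − 55 = 13
take 13 (≤ 13); 13 − 13 = 0
3406 = 2584 + 610 + 144 + 55 + 13, which has 5 terms.

5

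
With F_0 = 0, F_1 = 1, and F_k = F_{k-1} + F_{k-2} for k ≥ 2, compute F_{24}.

Iterating the recurrence up to F_{16} = 987 and F_{15} = 610:
F_{17} = F_{16} + F_{15} = 987 + 610 = 1597
F_{18} = F_{17} + F_{16} = 1597 + 987 = 2584
F_{19} = F_{18} + F_{17} = 2584 + 1597 = 4181
F_{20} = F_{19} + F_{18} = 4181 + 2584 = 6765
F_{21} = F_{20} + F_{19} = 6765 + 4181 = 10946
F_{22} = F_{21} + F_{20} = 10946 + 6765 = 17711
F_{23} = F_{22} + F_{21} = 17711 + 10946 = 28657
F_{24} = F_{23} + F_{22} = 28657 + 17711 = 46368

46368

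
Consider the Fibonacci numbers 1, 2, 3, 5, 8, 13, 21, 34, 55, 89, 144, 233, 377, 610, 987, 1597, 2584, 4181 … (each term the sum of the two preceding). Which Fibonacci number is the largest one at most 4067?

2584

2584 ≤ 4067 < 4181, so the largest Fibonacci number not exceeding 4067 is 2584.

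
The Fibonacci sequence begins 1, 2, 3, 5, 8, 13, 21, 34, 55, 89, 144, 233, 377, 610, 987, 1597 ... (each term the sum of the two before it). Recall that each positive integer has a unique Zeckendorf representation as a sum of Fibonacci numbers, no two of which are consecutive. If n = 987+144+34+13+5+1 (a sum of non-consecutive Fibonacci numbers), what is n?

1184

987+144+34+13+5+1 = 1184.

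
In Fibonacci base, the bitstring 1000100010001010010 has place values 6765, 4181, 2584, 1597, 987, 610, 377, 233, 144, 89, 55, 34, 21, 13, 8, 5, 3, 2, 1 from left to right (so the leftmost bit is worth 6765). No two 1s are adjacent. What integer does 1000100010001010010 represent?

Summing the place values of the 1 bits: 6765 + 987 + 144 + 21 + 8 + 2 = 7927.

7927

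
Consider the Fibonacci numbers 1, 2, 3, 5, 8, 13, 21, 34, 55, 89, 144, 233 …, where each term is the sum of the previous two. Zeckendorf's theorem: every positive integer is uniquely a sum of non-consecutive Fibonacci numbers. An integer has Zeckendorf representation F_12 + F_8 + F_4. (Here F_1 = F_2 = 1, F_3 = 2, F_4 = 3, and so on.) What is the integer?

168

F_12 + F_8 + F_4 = 144 + 21 + 3 = 168.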